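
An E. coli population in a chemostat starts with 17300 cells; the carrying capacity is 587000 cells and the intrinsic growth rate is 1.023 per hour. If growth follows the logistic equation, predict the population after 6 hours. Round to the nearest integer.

A = (K − N₀)/N₀ = (587000 − 17300)/17300 = 32.931.
N(t) = K/(1 + A·e^(−rt)) = 587000/(1 + 32.931×e^(−1.023×6)).
e^(−6.138) = 0.0021592; denominator = 1 + 32.931×0.0021592 = 1.0711.
N = 587000/1.0711 = 548032.

548032 cells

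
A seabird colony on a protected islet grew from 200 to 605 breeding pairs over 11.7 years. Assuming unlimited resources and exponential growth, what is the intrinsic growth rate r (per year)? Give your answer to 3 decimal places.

0.095 per year

From N(t) = N₀·e^(rt): e^(r·11.7) = 605/200 = 3.025.
r·11.7 = ln(3.025) = 1.1069, so r = 1.1069/11.7 = 0.094608.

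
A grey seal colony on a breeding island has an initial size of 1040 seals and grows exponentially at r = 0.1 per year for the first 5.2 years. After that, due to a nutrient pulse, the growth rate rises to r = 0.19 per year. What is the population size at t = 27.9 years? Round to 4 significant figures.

Phase 1: N(5.2) = 1040·e^(0.1×5.2) = 1040·e^0.52 = 1749.31.
Phase 2 runs for 27.9 − 5.2 = 22.7 years at r = 0.19.
N(27.9) = 1749.31·e^(0.19×22.7) = 1749.31·e^4.313 = 130611.

130600 seals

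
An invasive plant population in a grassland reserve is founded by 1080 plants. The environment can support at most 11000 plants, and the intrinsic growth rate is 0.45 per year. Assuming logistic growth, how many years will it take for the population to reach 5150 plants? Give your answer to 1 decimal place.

4.6 years

A = (K − N₀)/N₀ = (11000 − 1080)/1080 = 9.1852.
Solve 11000/(1 + 9.1852·e^(−0.45t)) = 5150: 1 + 9.1852·e^(−0.45t) = 2.1359, so e^(−0.45t) = 0.123669.
−0.45·t = ln(0.123669) = -2.0901, so t = 2.0901/0.45 = 4.6448.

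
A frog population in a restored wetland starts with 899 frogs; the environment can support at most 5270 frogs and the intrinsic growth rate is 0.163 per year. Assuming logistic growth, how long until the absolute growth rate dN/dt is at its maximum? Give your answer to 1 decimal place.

Logistic growth is fastest at N = K/2 = 2635.
A = (K − N₀)/N₀ = 4.8621. Set K/(1 + A·e^(−rt)) = K/2 → A·e^(−rt) = 1.
e^(−0.163t) = 1/4.8621 = 0.205674, so t = ln(4.8621)/0.163 = 1.5815/0.163 = 9.7022.

9.7 years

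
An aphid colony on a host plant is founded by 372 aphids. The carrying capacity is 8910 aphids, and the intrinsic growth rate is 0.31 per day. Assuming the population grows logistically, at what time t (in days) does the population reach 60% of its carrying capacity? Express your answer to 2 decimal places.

11.42 days

A = (K − N₀)/N₀ = (8910 − 372)/372 = 22.952.
Solve 8910/(1 + 22.952·e^(−0.31t)) = 5346: 1 + 22.952·e^(−0.31t) = 1.6667, so e^(−0.31t) = 0.0290466.
−0.31·t = ln(0.0290466) = -3.5389, so t = 3.5389/0.31 = 11.416.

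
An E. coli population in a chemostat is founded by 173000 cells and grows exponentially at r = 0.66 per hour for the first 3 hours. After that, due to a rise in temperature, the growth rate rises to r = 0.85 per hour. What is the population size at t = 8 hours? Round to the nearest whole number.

Phase 1: N(3) = 173000·e^(0.66×3) = 173000·e^1.98 = 1.252995×10^6.
Phase 2 runs for 8 − 3 = 5 hours at r = 0.85.
N(8) = 1.252995×10^6·e^(0.85×5) = 1.252995×10^6·e^4.25 = 8.78417×10^7.

87841699 cells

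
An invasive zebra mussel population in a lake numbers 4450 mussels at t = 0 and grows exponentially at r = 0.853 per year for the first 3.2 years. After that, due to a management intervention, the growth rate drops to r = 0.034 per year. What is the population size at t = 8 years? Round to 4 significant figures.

80290 mussels

Phase 1: N(3.2) = 4450·e^(0.853×3.2) = 4450·e^2.73 = 68204.1.
Phase 2 runs for 8 − 3.2 = 4.8 years at r = 0.034.
N(8) = 68204.1·e^(0.034×4.8) = 68204.1·e^0.1632 = 80294.7.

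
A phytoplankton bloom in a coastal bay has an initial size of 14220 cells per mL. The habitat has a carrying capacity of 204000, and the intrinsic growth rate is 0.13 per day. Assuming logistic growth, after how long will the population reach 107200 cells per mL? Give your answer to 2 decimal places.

20.72 days

A = (K − N₀)/N₀ = (204000 − 14220)/14220 = 13.346.
Solve 204000/(1 + 13.346·e^(−0.13t)) = 107200: 1 + 13.346·e^(−0.13t) = 1.903, so e^(−0.13t) = 0.0676596.
−0.13·t = ln(0.0676596) = -2.6933, so t = 2.6933/0.13 = 20.717.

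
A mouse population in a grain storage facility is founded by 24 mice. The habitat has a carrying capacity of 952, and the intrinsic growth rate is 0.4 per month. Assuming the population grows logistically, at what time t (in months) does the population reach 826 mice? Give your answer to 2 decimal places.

13.84 months

A = (K − N₀)/N₀ = (952 − 24)/24 = 38.667.
Solve 952/(1 + 38.667·e^(−0.4t)) = 826: 1 + 38.667·e^(−0.4t) = 1.1525, so e^(−0.4t) = 0.00394506.
−0.4·t = ln(0.00394506) = -5.5353, so t = 5.5353/0.4 = 13.838.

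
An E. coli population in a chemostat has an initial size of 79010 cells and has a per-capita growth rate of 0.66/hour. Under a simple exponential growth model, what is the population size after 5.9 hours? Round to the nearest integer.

N(t) = N₀·e^(rt) = 79010 × e^(0.66×5.9) = 79010 × e^3.894.
e^3.894 ≈ 49.107, so N ≈ 79010 × 49.107 = 3.879938×10^6.

3879938 cells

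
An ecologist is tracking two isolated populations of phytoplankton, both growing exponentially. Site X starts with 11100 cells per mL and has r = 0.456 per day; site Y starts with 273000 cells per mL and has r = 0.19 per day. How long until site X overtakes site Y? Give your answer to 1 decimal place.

12.0 days

Set 11100·e^(0.456t) = 273000·e^(0.19t).
e^((0.456 − 0.19)t) = 273000/11100 → e^(0.266·t) = 24.595.
0.266·t = ln(24.595) = 3.2025, so t = 3.2025/0.266 = 12.04.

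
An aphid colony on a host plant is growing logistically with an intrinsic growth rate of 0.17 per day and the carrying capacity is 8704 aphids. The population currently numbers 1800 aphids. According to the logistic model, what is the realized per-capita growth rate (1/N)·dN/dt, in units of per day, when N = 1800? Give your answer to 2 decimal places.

(1/N)·dN/dt = r(1 − N/K) = 0.17 × (1 − 1800/8704).
= 0.17 × 0.7932 = 0.13484.

0.13 per day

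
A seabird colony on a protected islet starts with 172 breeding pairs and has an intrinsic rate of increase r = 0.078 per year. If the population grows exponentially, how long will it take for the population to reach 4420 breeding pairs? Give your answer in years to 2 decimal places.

Set N₀·e^(rt) = 4420: e^(0.078·t) = 4420/172 = 25.698.
0.078·t = ln(25.698) = 3.2464, so t = 3.2464/0.078 = 41.621.

41.62 years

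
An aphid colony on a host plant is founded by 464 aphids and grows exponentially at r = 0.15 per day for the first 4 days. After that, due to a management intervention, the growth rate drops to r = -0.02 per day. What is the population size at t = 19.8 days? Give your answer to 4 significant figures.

Phase 1: N(4) = 464·e^(0.15×4) = 464·e^0.6 = 845.463.
Phase 2 runs for 19.8 − 4 = 15.8 days at r = -0.02.
N(19.8) = 845.463·e^(-0.02×15.8) = 845.463·e^-0.316 = 616.393.

616.4 aphids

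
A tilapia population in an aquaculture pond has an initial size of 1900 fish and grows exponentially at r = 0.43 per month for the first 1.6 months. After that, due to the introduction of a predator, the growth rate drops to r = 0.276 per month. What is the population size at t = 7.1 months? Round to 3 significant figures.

17300 fish

Phase 1: N(1.6) = 1900·e^(0.43×1.6) = 1900·e^0.688 = 3780.49.
Phase 2 runs for 7.1 − 1.6 = 5.5 months at r = 0.276.
N(7.1) = 3780.49·e^(0.276×5.5) = 3780.49·e^1.518 = 17250.7.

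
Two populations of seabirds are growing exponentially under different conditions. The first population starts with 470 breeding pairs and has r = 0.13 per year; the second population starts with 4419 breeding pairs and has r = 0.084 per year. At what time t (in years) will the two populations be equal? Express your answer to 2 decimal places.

48.72 years

Set 470·e^(0.13t) = 4419·e^(0.084t).
e^((0.13 − 0.084)t) = 4419/470 → e^(0.046·t) = 9.4021.
0.046·t = ln(9.4021) = 2.2409, so t = 2.2409/0.046 = 48.716.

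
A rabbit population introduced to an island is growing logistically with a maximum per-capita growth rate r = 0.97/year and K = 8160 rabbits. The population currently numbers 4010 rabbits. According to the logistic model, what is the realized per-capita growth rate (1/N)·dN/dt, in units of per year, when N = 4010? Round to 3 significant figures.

(1/N)·dN/dt = r(1 − N/K) = 0.97 × (1 − 4010/8160).
= 0.97 × 0.50858 = 0.49332.

0.493 per year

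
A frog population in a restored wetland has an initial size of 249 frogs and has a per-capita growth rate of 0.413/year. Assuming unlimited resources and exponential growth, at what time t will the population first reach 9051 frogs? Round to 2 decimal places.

Set N₀·e^(rt) = 9051: e^(0.413·t) = 9051/249 = 36.349.
0.413·t = ln(36.349) = 3.5932, so t = 3.5932/0.413 = 8.7002.

8.70 years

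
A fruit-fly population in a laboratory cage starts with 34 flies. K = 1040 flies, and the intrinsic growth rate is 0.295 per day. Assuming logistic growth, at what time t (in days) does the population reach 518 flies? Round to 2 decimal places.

11.46 days

A = (K − N₀)/N₀ = (1040 − 34)/34 = 29.588.
Solve 1040/(1 + 29.588·e^(−0.295t)) = 518: 1 + 29.588·e^(−0.295t) = 2.0077, so e^(−0.295t) = 0.0340582.
−0.295·t = ln(0.0340582) = -3.3797, so t = 3.3797/0.295 = 11.457.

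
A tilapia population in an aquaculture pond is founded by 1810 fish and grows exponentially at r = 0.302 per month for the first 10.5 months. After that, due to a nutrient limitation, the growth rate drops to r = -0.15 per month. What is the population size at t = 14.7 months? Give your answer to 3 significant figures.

Phase 1: N(10.5) = 1810·e^(0.302×10.5) = 1810·e^3.171 = 43134.7.
Phase 2 runs for 14.7 − 10.5 = 4.2 months at r = -0.15.
N(14.7) = 43134.7·e^(-0.15×4.2) = 43134.7·e^-0.63 = 22973.2.

23000 fish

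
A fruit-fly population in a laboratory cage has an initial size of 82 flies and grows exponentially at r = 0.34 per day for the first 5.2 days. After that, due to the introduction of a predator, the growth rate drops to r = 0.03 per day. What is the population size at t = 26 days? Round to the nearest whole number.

Phase 1: N(5.2) = 82·e^(0.34×5.2) = 82·e^1.768 = 480.448.
Phase 2 runs for 26 − 5.2 = 20.8 days at r = 0.03.
N(26) = 480.448·e^(0.03×20.8) = 480.448·e^0.624 = 896.698.

897 flies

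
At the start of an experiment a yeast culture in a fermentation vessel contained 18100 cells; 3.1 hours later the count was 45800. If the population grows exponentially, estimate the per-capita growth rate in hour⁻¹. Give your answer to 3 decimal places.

0.299 per hour

From N(t) = N₀·e^(rt): e^(r·3.1) = 45800/18100 = 2.5304.
r·3.1 = ln(2.5304) = 0.92837, so r = 0.92837/3.1 = 0.29947.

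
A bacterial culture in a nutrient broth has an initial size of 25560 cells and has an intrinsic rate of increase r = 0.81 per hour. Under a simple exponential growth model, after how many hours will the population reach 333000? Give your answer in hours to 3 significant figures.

3.17 hours

Set N₀·e^(rt) = 333000: e^(0.81·t) = 333000/25560 = 13.028.
0.81·t = ln(13.028) = 2.5671, so t = 2.5671/0.81 = 3.1693.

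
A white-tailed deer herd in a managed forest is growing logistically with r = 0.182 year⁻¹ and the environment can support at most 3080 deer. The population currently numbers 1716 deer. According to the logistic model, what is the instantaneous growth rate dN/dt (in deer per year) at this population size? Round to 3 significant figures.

dN/dt = rN(1 − N/K) = 0.182 × 1716 × (1 − 1716/3080).
1 − 1716/3080 = 0.44286; dN/dt = 0.182 × 1716 × 0.44286 = 138.31.

138 deer per year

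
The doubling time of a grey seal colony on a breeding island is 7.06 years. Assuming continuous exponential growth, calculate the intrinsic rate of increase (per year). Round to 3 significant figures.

r = ln(2)/t_d = 0.6931/7.06 = 0.098179.

0.0982 per year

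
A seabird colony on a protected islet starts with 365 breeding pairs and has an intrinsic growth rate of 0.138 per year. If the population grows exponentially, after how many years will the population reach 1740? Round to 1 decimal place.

11.3 years

Set N₀·e^(rt) = 1740: e^(0.138·t) = 1740/365 = 4.7671.
0.138·t = ln(4.7671) = 1.5617, so t = 1.5617/0.138 = 11.317.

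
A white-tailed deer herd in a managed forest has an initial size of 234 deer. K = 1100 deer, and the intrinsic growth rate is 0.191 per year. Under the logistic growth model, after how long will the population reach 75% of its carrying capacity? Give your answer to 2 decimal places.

12.60 years

A = (K − N₀)/N₀ = (1100 − 234)/234 = 3.7009.
Solve 1100/(1 + 3.7009·e^(−0.191t)) = 825: 1 + 3.7009·e^(−0.191t) = 1.3333, so e^(−0.191t) = 0.0900693.
−0.191·t = ln(0.0900693) = -2.4072, so t = 2.4072/0.191 = 12.603.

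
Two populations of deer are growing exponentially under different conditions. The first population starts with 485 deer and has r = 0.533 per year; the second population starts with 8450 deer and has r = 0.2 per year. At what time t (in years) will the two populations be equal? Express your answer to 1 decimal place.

8.6 years

Set 485·e^(0.533t) = 8450·e^(0.2t).
e^((0.533 − 0.2)t) = 8450/485 → e^(0.333·t) = 17.423.
0.333·t = ln(17.423) = 2.8578, so t = 2.8578/0.333 = 8.5819.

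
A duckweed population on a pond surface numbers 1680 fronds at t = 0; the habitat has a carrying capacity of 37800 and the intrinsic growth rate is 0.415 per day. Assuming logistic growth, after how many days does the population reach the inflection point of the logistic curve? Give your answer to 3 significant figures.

Logistic growth is fastest at N = K/2 = 18900.
A = (K − N₀)/N₀ = 21.5. Set K/(1 + A·e^(−rt)) = K/2 → A·e^(−rt) = 1.
e^(−0.415t) = 1/21.5 = 0.0465116, so t = ln(21.5)/0.415 = 3.0681/0.415 = 7.3929.

7.39 days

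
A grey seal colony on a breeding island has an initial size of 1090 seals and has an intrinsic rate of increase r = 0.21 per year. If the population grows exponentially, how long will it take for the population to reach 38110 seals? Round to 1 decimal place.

16.9 years

Set N₀·e^(rt) = 38110: e^(0.21·t) = 38110/1090 = 34.963.
0.21·t = ln(34.963) = 3.5543, so t = 3.5543/0.21 = 16.925.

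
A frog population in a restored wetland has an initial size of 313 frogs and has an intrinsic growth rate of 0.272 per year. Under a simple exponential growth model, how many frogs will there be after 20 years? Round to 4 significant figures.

72130 frogs

N(t) = N₀·e^(rt) = 313 × e^(0.272×20) = 313 × e^5.44.
e^5.44 ≈ 230.44, so N ≈ 313 × 230.44 = 72128.4.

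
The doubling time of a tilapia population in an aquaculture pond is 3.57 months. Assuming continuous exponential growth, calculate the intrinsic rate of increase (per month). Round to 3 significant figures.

0.194 per month

r = ln(2)/t_d = 0.6931/3.57 = 0.19416.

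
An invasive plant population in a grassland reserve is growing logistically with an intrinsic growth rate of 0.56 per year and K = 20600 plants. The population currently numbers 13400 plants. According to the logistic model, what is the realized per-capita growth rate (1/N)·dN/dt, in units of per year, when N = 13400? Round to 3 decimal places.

(1/N)·dN/dt = r(1 − N/K) = 0.56 × (1 − 13400/20600).
= 0.56 × 0.34951 = 0.19573.

0.196 per year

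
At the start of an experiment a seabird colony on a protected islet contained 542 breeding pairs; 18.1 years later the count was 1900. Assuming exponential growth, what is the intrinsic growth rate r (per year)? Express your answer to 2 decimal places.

0.07 per year

From N(t) = N₀·e^(rt): e^(r·18.1) = 1900/542 = 3.5055.
r·18.1 = ln(3.5055) = 1.2543, so r = 1.2543/18.1 = 0.069301.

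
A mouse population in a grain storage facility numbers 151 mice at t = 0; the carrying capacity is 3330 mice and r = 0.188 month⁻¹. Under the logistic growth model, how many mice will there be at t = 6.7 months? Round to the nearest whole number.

477 mice

A = (K − N₀)/N₀ = (3330 − 151)/151 = 21.053.
N(t) = K/(1 + A·e^(−rt)) = 3330/(1 + 21.053×e^(−0.188×6.7)).
e^(−1.26) = 0.28377; denominator = 1 + 21.053×0.28377 = 6.9742.
N = 3330/6.9742 = 477.477.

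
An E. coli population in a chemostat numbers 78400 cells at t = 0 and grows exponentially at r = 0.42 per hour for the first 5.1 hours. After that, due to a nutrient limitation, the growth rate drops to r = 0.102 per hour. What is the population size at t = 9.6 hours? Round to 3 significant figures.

1060000 cells

Phase 1: N(5.1) = 78400·e^(0.42×5.1) = 78400·e^2.142 = 667690.
Phase 2 runs for 9.6 − 5.1 = 4.5 hours at r = 0.102.
N(9.6) = 667690·e^(0.102×4.5) = 667690·e^0.459 = 1.056613×10^6.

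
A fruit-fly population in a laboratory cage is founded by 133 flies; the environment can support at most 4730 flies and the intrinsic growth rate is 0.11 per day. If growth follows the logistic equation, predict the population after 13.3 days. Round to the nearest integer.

A = (K − N₀)/N₀ = (4730 − 133)/133 = 34.564.
N(t) = K/(1 + A·e^(−rt)) = 4730/(1 + 34.564×e^(−0.11×13.3)).
e^(−1.463) = 0.23154; denominator = 1 + 34.564×0.23154 = 9.0029.
N = 4730/9.0029 = 525.383.

525 flies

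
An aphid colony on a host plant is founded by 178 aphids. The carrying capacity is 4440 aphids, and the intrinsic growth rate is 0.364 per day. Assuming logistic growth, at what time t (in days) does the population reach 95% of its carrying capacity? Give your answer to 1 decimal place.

16.8 days

A = (K − N₀)/N₀ = (4440 − 178)/178 = 23.944.
Solve 4440/(1 + 23.944·e^(−0.364t)) = 4218: 1 + 23.944·e^(−0.364t) = 1.0526, so e^(−0.364t) = 0.00219813.
−0.364·t = ln(0.00219813) = -6.1201, so t = 6.1201/0.364 = 16.814.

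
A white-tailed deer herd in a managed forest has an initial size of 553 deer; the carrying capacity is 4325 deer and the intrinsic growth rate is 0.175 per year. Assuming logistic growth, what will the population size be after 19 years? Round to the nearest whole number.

3473 deer

A = (K − N₀)/N₀ = (4325 − 553)/553 = 6.821.
N(t) = K/(1 + A·e^(−rt)) = 4325/(1 + 6.821×e^(−0.175×19)).
e^(−3.325) = 0.035973; denominator = 1 + 6.821×0.035973 = 1.2454.
N = 4325/1.2454 = 3472.87.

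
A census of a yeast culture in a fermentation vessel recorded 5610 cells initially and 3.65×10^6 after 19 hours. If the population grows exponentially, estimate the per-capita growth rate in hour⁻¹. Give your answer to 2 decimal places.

0.34 per hour

From N(t) = N₀·e^(rt): e^(r·19) = 3.65×10^6/5610 = 650.62.
r·19 = ln(650.62) = 6.4779, so r = 6.4779/19 = 0.34094.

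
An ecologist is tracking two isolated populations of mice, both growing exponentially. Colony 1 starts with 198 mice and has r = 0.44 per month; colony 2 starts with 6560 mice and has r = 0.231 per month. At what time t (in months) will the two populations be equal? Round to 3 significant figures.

Set 198·e^(0.44t) = 6560·e^(0.231t).
e^((0.44 − 0.231)t) = 6560/198 → e^(0.209·t) = 33.131.
0.209·t = ln(33.131) = 3.5005, so t = 3.5005/0.209 = 16.749.

16.7 months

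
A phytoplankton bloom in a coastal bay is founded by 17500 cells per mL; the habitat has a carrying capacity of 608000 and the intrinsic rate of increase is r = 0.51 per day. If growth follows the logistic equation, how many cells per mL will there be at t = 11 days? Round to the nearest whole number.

A = (K − N₀)/N₀ = (608000 − 17500)/17500 = 33.743.
N(t) = K/(1 + A·e^(−rt)) = 608000/(1 + 33.743×e^(−0.51×11)).
e^(−5.61) = 0.0036611; denominator = 1 + 33.743×0.0036611 = 1.1235.
N = 608000/1.1235 = 541149.

541149 cells per mL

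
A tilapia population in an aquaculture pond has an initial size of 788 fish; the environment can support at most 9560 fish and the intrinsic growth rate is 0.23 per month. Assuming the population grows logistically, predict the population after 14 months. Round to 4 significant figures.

6617 fish

A = (K − N₀)/N₀ = (9560 − 788)/788 = 11.132.
N(t) = K/(1 + A·e^(−rt)) = 9560/(1 + 11.132×e^(−0.23×14)).
e^(−3.22) = 0.039955; denominator = 1 + 11.132×0.039955 = 1.4448.
N = 9560/1.4448 = 6616.93.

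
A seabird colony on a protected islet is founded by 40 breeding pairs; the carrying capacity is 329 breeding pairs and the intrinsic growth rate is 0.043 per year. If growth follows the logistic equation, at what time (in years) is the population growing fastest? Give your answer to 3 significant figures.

46.0 years

Logistic growth is fastest at N = K/2 = 164.5.
A = (K − N₀)/N₀ = 7.225. Set K/(1 + A·e^(−rt)) = K/2 → A·e^(−rt) = 1.
e^(−0.043t) = 1/7.225 = 0.138408, so t = ln(7.225)/0.043 = 1.9775/0.043 = 45.989.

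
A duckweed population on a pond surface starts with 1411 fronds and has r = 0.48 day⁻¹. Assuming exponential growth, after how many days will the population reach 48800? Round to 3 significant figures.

Set N₀·e^(rt) = 48800: e^(0.48·t) = 48800/1411 = 34.585.
0.48·t = ln(34.585) = 3.5434, so t = 3.5434/0.48 = 7.3821.

7.38 days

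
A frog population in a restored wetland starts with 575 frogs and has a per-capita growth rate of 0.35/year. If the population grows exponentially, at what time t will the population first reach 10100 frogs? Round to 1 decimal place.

Set N₀·e^(rt) = 10100: e^(0.35·t) = 10100/575 = 17.565.
0.35·t = ln(17.565) = 2.8659, so t = 2.8659/0.35 = 8.1883.

8.2 years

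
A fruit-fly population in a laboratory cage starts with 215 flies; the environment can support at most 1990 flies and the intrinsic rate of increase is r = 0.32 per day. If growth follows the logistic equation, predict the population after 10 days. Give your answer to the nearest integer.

A = (K − N₀)/N₀ = (1990 − 215)/215 = 8.2558.
N(t) = K/(1 + A·e^(−rt)) = 1990/(1 + 8.2558×e^(−0.32×10)).
e^(−3.2) = 0.040762; denominator = 1 + 8.2558×0.040762 = 1.3365.
N = 1990/1.3365 = 1488.94.

1489 flies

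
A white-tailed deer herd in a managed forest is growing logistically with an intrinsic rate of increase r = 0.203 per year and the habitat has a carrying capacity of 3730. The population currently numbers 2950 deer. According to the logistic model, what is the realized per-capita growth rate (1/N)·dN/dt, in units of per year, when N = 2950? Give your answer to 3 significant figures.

0.0425 per year

(1/N)·dN/dt = r(1 − N/K) = 0.203 × (1 − 2950/3730).
= 0.203 × 0.20912 = 0.04245.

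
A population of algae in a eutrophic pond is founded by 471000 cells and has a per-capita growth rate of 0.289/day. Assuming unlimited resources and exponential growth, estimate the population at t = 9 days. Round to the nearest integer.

6347765 cells

N(t) = N₀·e^(rt) = 471000 × e^(0.289×9) = 471000 × e^2.601.
e^2.601 ≈ 13.477, so N ≈ 471000 × 13.477 = 6.347765×10^6.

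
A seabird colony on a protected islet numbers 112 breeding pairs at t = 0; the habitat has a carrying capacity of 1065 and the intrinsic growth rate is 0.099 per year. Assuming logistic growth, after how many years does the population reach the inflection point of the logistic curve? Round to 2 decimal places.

21.63 years

Logistic growth is fastest at N = K/2 = 532.5.
A = (K − N₀)/N₀ = 8.5089. Set K/(1 + A·e^(−rt)) = K/2 → A·e^(−rt) = 1.
e^(−0.099t) = 1/8.5089 = 0.117524, so t = ln(8.5089)/0.099 = 2.1411/0.099 = 21.627.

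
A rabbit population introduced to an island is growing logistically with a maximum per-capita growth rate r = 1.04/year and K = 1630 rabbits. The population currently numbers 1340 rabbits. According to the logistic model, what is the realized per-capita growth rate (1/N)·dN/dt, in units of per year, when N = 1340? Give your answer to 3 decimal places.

0.185 per year

(1/N)·dN/dt = r(1 − N/K) = 1.04 × (1 − 1340/1630).
= 1.04 × 0.17791 = 0.18503.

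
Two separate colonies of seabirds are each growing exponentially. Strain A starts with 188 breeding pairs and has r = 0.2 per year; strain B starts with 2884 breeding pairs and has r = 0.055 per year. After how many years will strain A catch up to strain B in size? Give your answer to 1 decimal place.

18.8 years

Set 188·e^(0.2t) = 2884·e^(0.055t).
e^((0.2 − 0.055)t) = 2884/188 → e^(0.145·t) = 15.34.
0.145·t = ln(15.34) = 2.7305, so t = 2.7305/0.145 = 18.831.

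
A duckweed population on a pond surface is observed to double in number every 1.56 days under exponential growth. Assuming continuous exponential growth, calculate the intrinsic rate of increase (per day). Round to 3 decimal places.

0.444 per day

r = ln(2)/t_d = 0.6931/1.56 = 0.44433.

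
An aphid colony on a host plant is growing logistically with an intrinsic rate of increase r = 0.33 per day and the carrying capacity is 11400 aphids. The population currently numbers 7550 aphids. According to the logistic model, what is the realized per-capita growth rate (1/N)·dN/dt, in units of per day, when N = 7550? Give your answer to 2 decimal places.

(1/N)·dN/dt = r(1 − N/K) = 0.33 × (1 − 7550/11400).
= 0.33 × 0.33772 = 0.11145.

0.11 per day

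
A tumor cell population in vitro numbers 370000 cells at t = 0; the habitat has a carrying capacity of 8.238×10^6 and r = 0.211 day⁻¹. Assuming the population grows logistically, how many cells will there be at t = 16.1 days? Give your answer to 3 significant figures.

4810000 cells

A = (K − N₀)/N₀ = (8.238×10^6 − 370000)/370000 = 21.265.
N(t) = K/(1 + A·e^(−rt)) = 8.238×10^6/(1 + 21.265×e^(−0.211×16.1)).
e^(−3.397) = 0.03347; denominator = 1 + 21.265×0.03347 = 1.7117.
N = 8.238×10^6/1.7117 = 4.812649×10^6.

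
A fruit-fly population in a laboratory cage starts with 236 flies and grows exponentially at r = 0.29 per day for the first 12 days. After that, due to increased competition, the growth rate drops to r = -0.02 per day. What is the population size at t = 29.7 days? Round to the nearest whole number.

Phase 1: N(12) = 236·e^(0.29×12) = 236·e^3.48 = 7660.49.
Phase 2 runs for 29.7 − 12 = 17.7 days at r = -0.02.
N(29.7) = 7660.49·e^(-0.02×17.7) = 7660.49·e^-0.354 = 5376.71.

5377 flies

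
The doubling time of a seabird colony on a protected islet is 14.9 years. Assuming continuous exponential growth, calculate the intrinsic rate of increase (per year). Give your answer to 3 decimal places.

0.047 per year

r = ln(2)/t_d = 0.6931/14.9 = 0.04652.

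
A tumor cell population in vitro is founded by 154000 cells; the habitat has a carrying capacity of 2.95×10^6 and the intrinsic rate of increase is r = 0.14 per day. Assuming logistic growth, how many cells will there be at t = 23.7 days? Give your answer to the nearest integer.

1779575 cells

A = (K − N₀)/N₀ = (2.95×10^6 − 154000)/154000 = 18.156.
N(t) = K/(1 + A·e^(−rt)) = 2.95×10^6/(1 + 18.156×e^(−0.14×23.7)).
e^(−3.318) = 0.036225; denominator = 1 + 18.156×0.036225 = 1.6577.
N = 2.95×10^6/1.6577 = 1.779575×10^6.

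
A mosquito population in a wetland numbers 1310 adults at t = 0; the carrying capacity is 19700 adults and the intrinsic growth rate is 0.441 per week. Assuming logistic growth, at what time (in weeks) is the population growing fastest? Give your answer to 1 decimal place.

6.0 weeks

Logistic growth is fastest at N = K/2 = 9850.
A = (K − N₀)/N₀ = 14.038. Set K/(1 + A·e^(−rt)) = K/2 → A·e^(−rt) = 1.
e^(−0.441t) = 1/14.038 = 0.0712344, so t = ln(14.038)/0.441 = 2.6418/0.441 = 5.9904.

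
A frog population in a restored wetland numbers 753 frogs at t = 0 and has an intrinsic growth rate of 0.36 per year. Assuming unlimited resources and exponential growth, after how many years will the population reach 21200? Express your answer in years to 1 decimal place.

Set N₀·e^(rt) = 21200: e^(0.36·t) = 21200/753 = 28.154.
0.36·t = ln(28.154) = 3.3377, so t = 3.3377/0.36 = 9.2714.

9.3 years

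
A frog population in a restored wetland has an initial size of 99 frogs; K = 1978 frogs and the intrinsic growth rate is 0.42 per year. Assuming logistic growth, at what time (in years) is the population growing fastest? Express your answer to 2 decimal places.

Logistic growth is fastest at N = K/2 = 989.
A = (K − N₀)/N₀ = 18.98. Set K/(1 + A·e^(−rt)) = K/2 → A·e^(−rt) = 1.
e^(−0.42t) = 1/18.98 = 0.0526876, so t = ln(18.98)/0.42 = 2.9434/0.42 = 7.008.

7.01 years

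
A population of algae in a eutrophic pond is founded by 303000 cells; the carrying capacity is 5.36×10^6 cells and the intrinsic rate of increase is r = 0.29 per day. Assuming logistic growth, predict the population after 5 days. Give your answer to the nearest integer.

1090556 cells

A = (K − N₀)/N₀ = (5.36×10^6 − 303000)/303000 = 16.69.
N(t) = K/(1 + A·e^(−rt)) = 5.36×10^6/(1 + 16.69×e^(−0.29×5)).
e^(−1.45) = 0.23457; denominator = 1 + 16.69×0.23457 = 4.9149.
N = 5.36×10^6/4.9149 = 1.090556×10^6.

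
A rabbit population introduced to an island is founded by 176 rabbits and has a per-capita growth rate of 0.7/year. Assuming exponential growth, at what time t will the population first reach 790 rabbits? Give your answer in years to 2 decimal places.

Set N₀·e^(rt) = 790: e^(0.7·t) = 790/176 = 4.4886.
0.7·t = ln(4.4886) = 1.5015, so t = 1.5015/0.7 = 2.1451.

2.15 years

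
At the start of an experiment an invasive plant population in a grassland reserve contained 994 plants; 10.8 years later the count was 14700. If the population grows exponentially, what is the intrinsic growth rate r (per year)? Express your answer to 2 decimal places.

From N(t) = N₀·e^(rt): e^(r·10.8) = 14700/994 = 14.789.
r·10.8 = ln(14.789) = 2.6939, so r = 2.6939/10.8 = 0.24943.

0.25 per year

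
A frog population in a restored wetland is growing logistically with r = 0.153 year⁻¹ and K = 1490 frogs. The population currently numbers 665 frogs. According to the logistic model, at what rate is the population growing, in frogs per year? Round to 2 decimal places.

dN/dt = rN(1 − N/K) = 0.153 × 665 × (1 − 665/1490).
1 − 665/1490 = 0.55369; dN/dt = 0.153 × 665 × 0.55369 = 56.335.

56.34 frogs per year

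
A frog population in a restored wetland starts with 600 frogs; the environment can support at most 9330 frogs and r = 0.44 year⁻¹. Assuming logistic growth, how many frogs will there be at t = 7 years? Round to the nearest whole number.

5591 frogs

A = (K − N₀)/N₀ = (9330 − 600)/600 = 14.55.
N(t) = K/(1 + A·e^(−rt)) = 9330/(1 + 14.55×e^(−0.44×7)).
e^(−3.08) = 0.045959; denominator = 1 + 14.55×0.045959 = 1.6687.
N = 9330/1.6687 = 5591.15.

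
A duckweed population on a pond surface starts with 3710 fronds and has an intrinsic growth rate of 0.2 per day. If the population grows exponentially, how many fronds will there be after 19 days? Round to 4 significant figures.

N(t) = N₀·e^(rt) = 3710 × e^(0.2×19) = 3710 × e^3.8.
e^3.8 ≈ 44.701, so N ≈ 3710 × 44.701 = 165841.

165800 fronds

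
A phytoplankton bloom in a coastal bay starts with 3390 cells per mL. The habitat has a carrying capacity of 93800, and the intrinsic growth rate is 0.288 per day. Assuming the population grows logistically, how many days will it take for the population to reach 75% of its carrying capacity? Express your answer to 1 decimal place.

A = (K − N₀)/N₀ = (93800 − 3390)/3390 = 26.67.
Solve 93800/(1 + 26.67·e^(−0.288t)) = 70350: 1 + 26.67·e^(−0.288t) = 1.3333, so e^(−0.288t) = 0.0124986.
−0.288·t = ln(0.0124986) = -4.3821, so t = 4.3821/0.288 = 15.216.

15.2 days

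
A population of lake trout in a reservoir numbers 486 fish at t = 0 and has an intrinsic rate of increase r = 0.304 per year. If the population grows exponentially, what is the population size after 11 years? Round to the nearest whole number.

N(t) = N₀·e^(rt) = 486 × e^(0.304×11) = 486 × e^3.344.
e^3.344 ≈ 28.332, so N ≈ 486 × 28.332 = 13769.5.

13769 fish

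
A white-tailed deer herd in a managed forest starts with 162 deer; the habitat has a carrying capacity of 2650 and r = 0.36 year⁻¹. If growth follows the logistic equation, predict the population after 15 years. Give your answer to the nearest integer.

2478 deer

A = (K − N₀)/N₀ = (2650 − 162)/162 = 15.358.
N(t) = K/(1 + A·e^(−rt)) = 2650/(1 + 15.358×e^(−0.36×15)).
e^(−5.4) = 0.0045166; denominator = 1 + 15.358×0.0045166 = 1.0694.
N = 2650/1.0694 = 2478.1.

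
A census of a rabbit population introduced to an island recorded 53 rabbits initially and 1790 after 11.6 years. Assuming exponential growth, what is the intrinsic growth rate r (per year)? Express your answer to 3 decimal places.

From N(t) = N₀·e^(rt): e^(r·11.6) = 1790/53 = 33.774.
r·11.6 = ln(33.774) = 3.5197, so r = 3.5197/11.6 = 0.30342.

0.303 per year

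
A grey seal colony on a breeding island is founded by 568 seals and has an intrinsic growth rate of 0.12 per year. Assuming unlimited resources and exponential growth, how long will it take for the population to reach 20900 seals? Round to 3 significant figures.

30.0 years

Set N₀·e^(rt) = 20900: e^(0.12·t) = 20900/568 = 36.796.
0.12·t = ln(36.796) = 3.6054, so t = 3.6054/0.12 = 30.045.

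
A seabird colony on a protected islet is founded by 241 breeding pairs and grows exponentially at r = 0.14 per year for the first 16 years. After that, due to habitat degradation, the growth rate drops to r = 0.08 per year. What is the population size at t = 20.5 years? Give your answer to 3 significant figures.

Phase 1: N(16) = 241·e^(0.14×16) = 241·e^2.24 = 2263.79.
Phase 2 runs for 20.5 − 16 = 4.5 years at r = 0.08.
N(20.5) = 2263.79·e^(0.08×4.5) = 2263.79·e^0.36 = 3244.76.

3240 breeding pairs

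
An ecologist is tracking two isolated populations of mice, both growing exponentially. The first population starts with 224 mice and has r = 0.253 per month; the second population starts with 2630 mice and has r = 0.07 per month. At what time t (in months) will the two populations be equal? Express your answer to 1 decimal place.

Set 224·e^(0.253t) = 2630·e^(0.07t).
e^((0.253 − 0.07)t) = 2630/224 → e^(0.183·t) = 11.741.
0.183·t = ln(11.741) = 2.4631, so t = 2.4631/0.183 = 13.46.

13.5 months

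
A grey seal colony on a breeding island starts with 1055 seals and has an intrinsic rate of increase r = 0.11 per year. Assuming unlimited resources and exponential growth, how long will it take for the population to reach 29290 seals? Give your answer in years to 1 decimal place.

Set N₀·e^(rt) = 29290: e^(0.11·t) = 29290/1055 = 27.763.
0.11·t = ln(27.763) = 3.3237, so t = 3.3237/0.11 = 30.216.

30.2 years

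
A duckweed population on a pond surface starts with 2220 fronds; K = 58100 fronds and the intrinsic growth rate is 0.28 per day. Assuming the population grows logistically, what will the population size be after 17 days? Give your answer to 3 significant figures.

A = (K − N₀)/N₀ = (58100 − 2220)/2220 = 25.171.
N(t) = K/(1 + A·e^(−rt)) = 58100/(1 + 25.171×e^(−0.28×17)).
e^(−4.76) = 0.0085656; denominator = 1 + 25.171×0.0085656 = 1.2156.
N = 58100/1.2156 = 47795.1.

47800 fronds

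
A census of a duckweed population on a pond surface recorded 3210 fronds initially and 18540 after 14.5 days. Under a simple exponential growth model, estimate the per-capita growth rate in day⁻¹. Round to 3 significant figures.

From N(t) = N₀·e^(rt): e^(r·14.5) = 18540/3210 = 5.7757.
r·14.5 = ln(5.7757) = 1.7537, so r = 1.7537/14.5 = 0.12094.

0.121 per day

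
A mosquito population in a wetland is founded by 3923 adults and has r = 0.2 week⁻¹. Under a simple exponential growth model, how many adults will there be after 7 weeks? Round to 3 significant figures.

N(t) = N₀·e^(rt) = 3923 × e^(0.2×7) = 3923 × e^1.4.
e^1.4 ≈ 4.0552, so N ≈ 3923 × 4.0552 = 15908.5.

15900 adults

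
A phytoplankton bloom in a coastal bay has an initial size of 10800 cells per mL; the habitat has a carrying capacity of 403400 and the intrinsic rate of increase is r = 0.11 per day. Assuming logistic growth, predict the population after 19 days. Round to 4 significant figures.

A = (K − N₀)/N₀ = (403400 − 10800)/10800 = 36.352.
N(t) = K/(1 + A·e^(−rt)) = 403400/(1 + 36.352×e^(−0.11×19)).
e^(−2.09) = 0.12369; denominator = 1 + 36.352×0.12369 = 5.4963.
N = 403400/5.4963 = 73395.4.

73400 cells per mL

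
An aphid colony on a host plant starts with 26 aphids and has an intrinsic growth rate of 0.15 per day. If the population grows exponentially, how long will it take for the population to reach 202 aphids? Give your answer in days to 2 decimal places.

Set N₀·e^(rt) = 202: e^(0.15·t) = 202/26 = 7.7692.
0.15·t = ln(7.7692) = 2.0502, so t = 2.0502/0.15 = 13.668.

13.67 days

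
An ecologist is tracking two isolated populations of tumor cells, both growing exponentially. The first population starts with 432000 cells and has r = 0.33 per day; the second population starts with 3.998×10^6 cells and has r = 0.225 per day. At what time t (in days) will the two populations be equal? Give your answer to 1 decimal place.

Set 432000·e^(0.33t) = 3.998×10^6·e^(0.225t).
e^((0.33 − 0.225)t) = 3.998×10^6/432000 → e^(0.105·t) = 9.2546.
0.105·t = ln(9.2546) = 2.2251, so t = 2.2251/0.105 = 21.192.

21.2 days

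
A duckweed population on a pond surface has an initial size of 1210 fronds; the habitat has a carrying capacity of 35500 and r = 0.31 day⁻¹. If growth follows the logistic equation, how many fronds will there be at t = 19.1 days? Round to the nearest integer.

32992 fronds

A = (K − N₀)/N₀ = (35500 − 1210)/1210 = 28.339.
N(t) = K/(1 + A·e^(−rt)) = 35500/(1 + 28.339×e^(−0.31×19.1)).
e^(−5.921) = 0.0026825; denominator = 1 + 28.339×0.0026825 = 1.076.
N = 35500/1.076 = 32992.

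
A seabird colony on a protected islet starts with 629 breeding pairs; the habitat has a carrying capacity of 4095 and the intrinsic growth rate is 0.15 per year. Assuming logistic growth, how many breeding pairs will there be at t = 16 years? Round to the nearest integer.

A = (K − N₀)/N₀ = (4095 − 629)/629 = 5.5103.
N(t) = K/(1 + A·e^(−rt)) = 4095/(1 + 5.5103×e^(−0.15×16)).
e^(−2.4) = 0.090718; denominator = 1 + 5.5103×0.090718 = 1.4999.
N = 4095/1.4999 = 2730.21.

2730 breeding pairs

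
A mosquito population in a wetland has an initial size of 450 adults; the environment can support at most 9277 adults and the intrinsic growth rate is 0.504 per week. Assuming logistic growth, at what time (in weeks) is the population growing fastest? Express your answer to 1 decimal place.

Logistic growth is fastest at N = K/2 = 4638.5.
A = (K − N₀)/N₀ = 19.616. Set K/(1 + A·e^(−rt)) = K/2 → A·e^(−rt) = 1.
e^(−0.504t) = 1/19.616 = 0.0509799, so t = ln(19.616)/0.504 = 2.9763/0.504 = 5.9054.

5.9 weeks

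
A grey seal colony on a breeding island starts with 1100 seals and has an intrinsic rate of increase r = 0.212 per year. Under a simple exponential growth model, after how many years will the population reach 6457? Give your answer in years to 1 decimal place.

Set N₀·e^(rt) = 6457: e^(0.212·t) = 6457/1100 = 5.87.
0.212·t = ln(5.87) = 1.7699, so t = 1.7699/0.212 = 8.3484.

8.3 years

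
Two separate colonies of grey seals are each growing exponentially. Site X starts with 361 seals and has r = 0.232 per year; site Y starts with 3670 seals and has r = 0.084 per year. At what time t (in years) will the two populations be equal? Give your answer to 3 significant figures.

15.7 years

Set 361·e^(0.232t) = 3670·e^(0.084t).
e^((0.232 − 0.084)t) = 3670/361 → e^(0.148·t) = 10.166.
0.148·t = ln(10.166) = 2.3191, so t = 2.3191/0.148 = 15.669.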